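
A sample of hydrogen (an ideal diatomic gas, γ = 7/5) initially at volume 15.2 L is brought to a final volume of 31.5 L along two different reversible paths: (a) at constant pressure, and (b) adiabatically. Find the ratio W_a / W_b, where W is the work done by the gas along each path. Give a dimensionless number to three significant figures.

Path (a) isobaric: W = P₁(V₂ − V₁) → W_a/(P₁V₁) = 1.072.
Path (b) adiabatic: W = P₁V₁(1 − (V₁/V₂)^(γ−1))/(γ−1) → W_b/(P₁V₁) = 0.6321.
W_a / W_b = 1.072 / 0.6321 = 1.697.

W_a / W_b ≈ 1.70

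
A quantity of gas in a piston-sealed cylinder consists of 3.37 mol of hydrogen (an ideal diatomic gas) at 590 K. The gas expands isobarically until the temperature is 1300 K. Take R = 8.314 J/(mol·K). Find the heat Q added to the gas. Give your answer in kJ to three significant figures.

Isobaric: W = nRΔT = (3.37)(8.314)(710) = 19893 J.
ΔU = nCᵥΔT with Cᵥ = 5R/2: ΔU = (3.37)(20.79)(710) = 49732 J.
Q = ΔU + W = 49732 + 19893 = 69625 J.

Q ≈ 69.6 kJ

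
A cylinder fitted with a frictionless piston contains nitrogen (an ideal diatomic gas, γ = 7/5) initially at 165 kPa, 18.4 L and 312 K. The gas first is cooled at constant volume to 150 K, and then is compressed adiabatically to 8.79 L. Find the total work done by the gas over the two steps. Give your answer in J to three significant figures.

Step 1 (isochoric): W = 0 (constant volume).
After step 1: P = 79.33 kPa (V unchanged).
Step 2 (adiabatic): W = (P₁V₁ − P₂V₂)/(γ−1) = (1460 − 1961)/0.4 = -1255 J.
W_total = 0 − 1255 = -1255 J.

W_total ≈ -1250 J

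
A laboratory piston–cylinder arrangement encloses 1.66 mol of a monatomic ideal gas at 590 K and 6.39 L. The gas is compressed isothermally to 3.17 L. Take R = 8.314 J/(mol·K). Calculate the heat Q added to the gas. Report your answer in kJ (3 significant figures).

Isothermal ⇒ ΔU = 0, so Q = W = nRT ln(V₂/V₁).
Q = (1.66)(8.314)(590) ln(3.17/6.39) = 8143 × -0.701 = -5708 J.

Q ≈ -5.71 kJ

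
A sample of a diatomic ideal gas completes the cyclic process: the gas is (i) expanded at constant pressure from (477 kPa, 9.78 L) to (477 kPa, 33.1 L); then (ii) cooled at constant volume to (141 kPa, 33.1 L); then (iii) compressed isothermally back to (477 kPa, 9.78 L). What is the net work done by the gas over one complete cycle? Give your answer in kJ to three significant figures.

W_net ≈ 5.43 kJ

Leg (i): W = PΔV = (477)(33.1 − 9.78) = 11124 J.
Leg (ii): W = 0.
Leg (iii): W = PᵢVᵢ ln(V_f/Vᵢ) = (4667) ln(9.78/33.1) = -5690 J.
W_net = 11124 − 5690 = 5434 J.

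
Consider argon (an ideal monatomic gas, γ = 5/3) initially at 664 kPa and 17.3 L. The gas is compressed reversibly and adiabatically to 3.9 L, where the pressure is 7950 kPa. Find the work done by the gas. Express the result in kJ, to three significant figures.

W ≈ -29.3 kJ

Adiabatic: W = (P₁V₁ − P₂V₂)/(γ − 1) with γ = 5/3.
P₁V₁ = 11487 J, P₂V₂ = 31005 J.
W = (11487 − 31005) / 0.6667 = -29277 J.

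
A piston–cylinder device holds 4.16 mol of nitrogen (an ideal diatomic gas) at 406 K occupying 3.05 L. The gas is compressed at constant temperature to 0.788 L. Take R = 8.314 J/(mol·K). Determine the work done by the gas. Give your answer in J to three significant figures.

W ≈ -19000 J

Isothermal: W = nRT ln(V₂/V₁).
W = (4.16)(8.314)(406) × ln(0.788/3.05)
  = 14042 × -1.353
W_by_gas = -19004 J.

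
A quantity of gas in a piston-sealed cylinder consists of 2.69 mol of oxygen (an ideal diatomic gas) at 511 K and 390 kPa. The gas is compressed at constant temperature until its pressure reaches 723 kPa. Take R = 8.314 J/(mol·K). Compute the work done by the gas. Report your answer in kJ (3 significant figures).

Isothermal process: W = nRT ln(V₂/V₁) = nRT ln(P₁/P₂).
W = (2.69)(8.314)(511) × ln(390/723)
  = 11428 × ln(0.5394) = 11428 × -0.6173
W_by_gas = -7054 J.

W ≈ -7.05 kJ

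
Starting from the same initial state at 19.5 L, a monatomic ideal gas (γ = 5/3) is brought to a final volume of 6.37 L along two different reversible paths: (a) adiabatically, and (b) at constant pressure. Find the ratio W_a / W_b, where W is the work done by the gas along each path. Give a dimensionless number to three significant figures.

Path (a) adiabatic: W = P₁V₁(1 − (V₁/V₂)^(γ−1))/(γ−1) → W_a/(P₁V₁) = -1.662.
Path (b) isobaric: W = P₁(V₂ − V₁) → W_b/(P₁V₁) = -0.6733.
W_a / W_b = -1.662 / -0.6733 = 2.469.

W_a / W_b ≈ 2.47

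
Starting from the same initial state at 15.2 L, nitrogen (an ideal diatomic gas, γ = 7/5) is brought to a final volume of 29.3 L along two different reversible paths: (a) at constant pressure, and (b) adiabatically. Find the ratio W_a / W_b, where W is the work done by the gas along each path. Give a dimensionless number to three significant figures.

Path (a) isobaric: W = P₁(V₂ − V₁) → W_a/(P₁V₁) = 0.9276.
Path (b) adiabatic: W = P₁V₁(1 − (V₁/V₂)^(γ−1))/(γ−1) → W_b/(P₁V₁) = 0.5772.
W_a / W_b = 0.9276 / 0.5772 = 1.607.

W_a / W_b ≈ 1.61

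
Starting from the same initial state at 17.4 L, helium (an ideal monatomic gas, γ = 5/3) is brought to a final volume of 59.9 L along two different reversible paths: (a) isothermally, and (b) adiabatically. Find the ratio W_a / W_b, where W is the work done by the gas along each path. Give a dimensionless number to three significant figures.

Path (a) isothermal: W = P₁V₁ ln(V₂/V₁) → W_a/(P₁V₁) = 1.236.
Path (b) adiabatic: W = P₁V₁(1 − (V₁/V₂)^(γ−1))/(γ−1) → W_b/(P₁V₁) = 0.8421.
W_a / W_b = 1.236 / 0.8421 = 1.468.

W_a / W_b ≈ 1.47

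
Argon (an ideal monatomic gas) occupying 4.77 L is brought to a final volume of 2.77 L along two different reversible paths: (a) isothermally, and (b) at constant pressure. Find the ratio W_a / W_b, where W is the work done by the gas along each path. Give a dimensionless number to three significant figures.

Path (a) isothermal: W = P₁V₁ ln(V₂/V₁) → W_a/(P₁V₁) = -0.5435.
Path (b) isobaric: W = P₁(V₂ − V₁) → W_b/(P₁V₁) = -0.4193.
W_a / W_b = -0.5435 / -0.4193 = 1.296.

W_a / W_b ≈ 1.30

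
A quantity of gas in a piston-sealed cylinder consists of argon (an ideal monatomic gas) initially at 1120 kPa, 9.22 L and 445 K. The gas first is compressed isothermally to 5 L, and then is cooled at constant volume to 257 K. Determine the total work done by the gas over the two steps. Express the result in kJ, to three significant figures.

Step 1 (isothermal): W = P₁V₁ ln(V₂/V₁) = (10326) ln(5/9.22) = -6319 J.
Step 2 (isochoric): W = 0 (constant volume).
W_total = -6319 + 0 = -6319 J.

W_total ≈ -6.32 kJ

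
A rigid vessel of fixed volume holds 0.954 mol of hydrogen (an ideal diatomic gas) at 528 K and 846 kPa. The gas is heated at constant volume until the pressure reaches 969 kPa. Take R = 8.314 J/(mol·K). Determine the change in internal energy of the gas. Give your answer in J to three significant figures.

ΔU ≈ 1520 J

Constant volume ⇒ W = 0, so Q = ΔU = nCᵥΔT with Cᵥ = 5R/2 = 20.79 J/(mol·K).
At constant V, T₂/T₁ = P₂/P₁ ⇒ ΔT = T₁(P₂/P₁ − 1) = 528·(969/846 − 1) = 76.77 K.
ΔU = (0.954)(20.79)(76.77) = 1522 J.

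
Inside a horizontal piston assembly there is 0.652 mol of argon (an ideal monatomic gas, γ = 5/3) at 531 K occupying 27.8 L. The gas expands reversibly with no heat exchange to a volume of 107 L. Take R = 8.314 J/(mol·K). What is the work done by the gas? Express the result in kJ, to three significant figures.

Adiabatic: TV^(γ−1) = const with γ = 5/3.
T₂ = T₁ (V₁/V₂)^(γ−1) = 531 × (27.8/107)^0.667 = 531 × 0.4072 = 216.2 K.
W_by = nCᵥ(T₁ − T₂) = (0.652)(12.47)(531 − 216.2) = 2560 J.

W ≈ 2.56 kJ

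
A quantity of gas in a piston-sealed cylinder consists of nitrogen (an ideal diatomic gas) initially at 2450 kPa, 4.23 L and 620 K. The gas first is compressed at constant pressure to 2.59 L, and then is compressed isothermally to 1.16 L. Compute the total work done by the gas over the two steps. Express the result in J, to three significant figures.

W_total ≈ -9110 J

Step 1 (isobaric): W = PΔV = (2450 kPa)(2.59 − 4.23 L) = -4018 J.
After step 1: P = 2450 kPa, V = 2.59 L, T = 379.6 K.
Step 2 (isothermal): W = P₁V₁ ln(V₂/V₁) = (6346) ln(1.16/2.59) = -5097 J.
W_total = -4018 − 5097 = -9115 J.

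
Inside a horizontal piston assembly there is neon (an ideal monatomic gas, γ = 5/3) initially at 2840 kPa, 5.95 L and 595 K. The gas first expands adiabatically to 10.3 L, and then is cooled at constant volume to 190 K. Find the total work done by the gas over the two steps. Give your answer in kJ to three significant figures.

W_total ≈ 7.77 kJ

Step 1 (adiabatic): W = (P₁V₁ − P₂V₂)/(γ−1) = (16898 − 11721)/0.667 = 7766 J.
Step 2 (isochoric): W = 0 (constant volume).
W_total = 7766 + 0 = 7766 J.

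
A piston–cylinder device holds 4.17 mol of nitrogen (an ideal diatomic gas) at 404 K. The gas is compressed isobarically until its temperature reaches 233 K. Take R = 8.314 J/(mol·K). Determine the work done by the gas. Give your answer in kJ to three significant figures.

W ≈ -5.93 kJ

Isobaric: W = P ΔV = nR ΔT.
W = (4.17)(8.314)(233 − 404) = -5928 J.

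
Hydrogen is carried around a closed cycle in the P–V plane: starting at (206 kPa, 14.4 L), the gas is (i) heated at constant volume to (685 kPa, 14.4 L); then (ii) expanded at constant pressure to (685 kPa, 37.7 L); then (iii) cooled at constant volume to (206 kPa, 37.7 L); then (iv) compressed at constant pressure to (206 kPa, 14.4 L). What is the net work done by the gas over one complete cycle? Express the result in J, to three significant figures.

W_net ≈ 11200 J

Constant-volume legs do no work.
W(ii) = (685)(37.7 − 14.4) = 15961 J; W(iv) = (206)(14.4 − 37.7) = -4800 J.
W_net = 15961 − 4800 = 11161 J (the clockwise enclosed area).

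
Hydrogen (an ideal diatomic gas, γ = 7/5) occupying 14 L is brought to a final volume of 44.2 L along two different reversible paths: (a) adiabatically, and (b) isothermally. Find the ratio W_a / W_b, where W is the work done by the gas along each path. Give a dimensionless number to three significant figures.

Path (a) adiabatic: W = P₁V₁(1 − (V₁/V₂)^(γ−1))/(γ−1) → W_a/(P₁V₁) = 0.9216.
Path (b) isothermal: W = P₁V₁ ln(V₂/V₁) → W_b/(P₁V₁) = 1.15.
W_a / W_b = 0.9216 / 1.15 = 0.8016.

W_a / W_b ≈ 0.802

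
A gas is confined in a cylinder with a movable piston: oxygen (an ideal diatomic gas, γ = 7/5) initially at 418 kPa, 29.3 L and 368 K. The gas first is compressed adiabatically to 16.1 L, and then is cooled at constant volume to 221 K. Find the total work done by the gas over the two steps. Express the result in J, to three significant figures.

W_total ≈ -8290 J

Step 1 (adiabatic): W = (P₁V₁ − P₂V₂)/(γ−1) = (12247 − 15562)/0.4 = -8286 J.
Step 2 (isochoric): W = 0 (constant volume).
W_total = -8286 + 0 = -8286 J.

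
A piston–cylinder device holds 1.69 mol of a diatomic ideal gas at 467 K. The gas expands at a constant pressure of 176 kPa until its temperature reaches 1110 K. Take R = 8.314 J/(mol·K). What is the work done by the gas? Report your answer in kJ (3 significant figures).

W ≈ 9.03 kJ

Isobaric: W = P ΔV = nR ΔT.
W = (1.69)(8.314)(1110 − 467) = 9035 J.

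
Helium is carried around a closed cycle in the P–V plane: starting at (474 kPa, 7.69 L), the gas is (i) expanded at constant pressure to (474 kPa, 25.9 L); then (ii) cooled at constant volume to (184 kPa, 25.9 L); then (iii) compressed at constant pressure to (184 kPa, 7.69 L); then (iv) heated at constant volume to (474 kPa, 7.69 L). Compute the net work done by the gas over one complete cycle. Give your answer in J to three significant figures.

W_net ≈ 5280 J

Constant-volume legs do no work.
W(i) = (474)(25.9 − 7.69) = 8632 J; W(iii) = (184)(7.69 − 25.9) = -3351 J.
W_net = 8632 − 3351 = 5281 J (the clockwise enclosed area).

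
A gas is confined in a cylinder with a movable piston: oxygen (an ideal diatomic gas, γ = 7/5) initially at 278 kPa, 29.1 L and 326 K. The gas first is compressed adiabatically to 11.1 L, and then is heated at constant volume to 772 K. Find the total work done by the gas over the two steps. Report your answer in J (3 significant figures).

Step 1 (adiabatic): W = (P₁V₁ − P₂V₂)/(γ−1) = (8090 − 11895)/0.4 = -9513 J.
Step 2 (isochoric): W = 0 (constant volume).
W_total = -9513 + 0 = -9513 J.

W_total ≈ -9510 J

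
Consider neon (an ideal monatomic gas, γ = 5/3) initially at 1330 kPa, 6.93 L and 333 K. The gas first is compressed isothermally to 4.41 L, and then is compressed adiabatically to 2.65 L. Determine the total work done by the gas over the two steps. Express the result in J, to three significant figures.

Step 1 (isothermal): W = P₁V₁ ln(V₂/V₁) = (9217) ln(4.41/6.93) = -4166 J.
After step 1: P = 2090 kPa, V = 4.41 L, T = 333 K.
Step 2 (adiabatic): W = (P₁V₁ − P₂V₂)/(γ−1) = (9217 − 12943)/0.667 = -5590 J.
W_total = -4166 − 5590 = -9756 J.

W_total ≈ -9760 J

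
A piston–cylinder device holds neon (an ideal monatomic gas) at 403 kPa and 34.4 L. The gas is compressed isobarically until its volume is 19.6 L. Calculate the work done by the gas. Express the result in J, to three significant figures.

W ≈ -5960 J

Isobaric: W = P ΔV.
W = (403 kPa)(19.6 − 34.4 L) = (403)(-14.8) = -5964 J.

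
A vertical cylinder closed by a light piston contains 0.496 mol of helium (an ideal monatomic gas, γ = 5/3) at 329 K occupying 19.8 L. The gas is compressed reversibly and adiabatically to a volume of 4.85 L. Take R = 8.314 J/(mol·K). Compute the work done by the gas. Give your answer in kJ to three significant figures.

Adiabatic: TV^(γ−1) = const with γ = 5/3.
T₂ = T₁ (V₁/V₂)^(γ−1) = 329 × (19.8/4.85)^0.667 = 329 × 2.554 = 840.4 K.
W_by = nCᵥ(T₁ − T₂) = (0.496)(12.47)(329 − 840.4) = -3163 J.

W ≈ -3.16 kJ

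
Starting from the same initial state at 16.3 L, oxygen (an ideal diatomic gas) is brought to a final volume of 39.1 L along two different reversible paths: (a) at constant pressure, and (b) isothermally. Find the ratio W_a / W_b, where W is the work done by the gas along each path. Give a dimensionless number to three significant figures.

W_a / W_b ≈ 1.60

Path (a) isobaric: W = P₁(V₂ − V₁) → W_a/(P₁V₁) = 1.399.
Path (b) isothermal: W = P₁V₁ ln(V₂/V₁) → W_b/(P₁V₁) = 0.875.
W_a / W_b = 1.399 / 0.875 = 1.599.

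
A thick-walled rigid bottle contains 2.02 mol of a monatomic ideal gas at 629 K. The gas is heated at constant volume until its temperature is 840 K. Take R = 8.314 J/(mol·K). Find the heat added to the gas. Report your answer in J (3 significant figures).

Q ≈ 5320 J

Constant volume ⇒ W = 0, so Q = ΔU = nCᵥΔT with Cᵥ = 3R/2 = 12.47 J/(mol·K).
ΔU = (2.02)(12.47)(840 − 629) = 5315 J.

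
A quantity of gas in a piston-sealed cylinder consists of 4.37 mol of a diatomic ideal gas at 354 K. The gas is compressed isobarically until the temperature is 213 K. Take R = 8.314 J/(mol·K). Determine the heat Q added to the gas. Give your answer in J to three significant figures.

Q ≈ -17900 J

Isobaric: W = nRΔT = (4.37)(8.314)(-141) = -5123 J.
ΔU = nCᵥΔT with Cᵥ = 5R/2: ΔU = (4.37)(20.79)(-141) = -12807 J.
Q = ΔU + W = -12807 − 5123 = -17930 J.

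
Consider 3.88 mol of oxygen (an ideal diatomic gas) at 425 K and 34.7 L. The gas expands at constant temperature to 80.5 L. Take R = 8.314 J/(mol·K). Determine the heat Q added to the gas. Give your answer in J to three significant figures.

Isothermal ⇒ ΔU = 0, so Q = W = nRT ln(V₂/V₁).
Q = (3.88)(8.314)(425) ln(80.5/34.7) = 13710 × 0.8415 = 11537 J.

Q ≈ 11500 J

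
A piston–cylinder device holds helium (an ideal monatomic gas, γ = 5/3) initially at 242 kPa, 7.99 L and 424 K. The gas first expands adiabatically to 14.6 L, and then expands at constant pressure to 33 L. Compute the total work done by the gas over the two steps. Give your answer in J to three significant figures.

Step 1 (adiabatic): W = (P₁V₁ − P₂V₂)/(γ−1) = (1934 − 1294)/0.667 = 959.9 J.
After step 1: P = 88.61 kPa, V = 14.6 L, T = 283.7 K.
Step 2 (isobaric): W = PΔV = (88.61 kPa)(33 − 14.6 L) = 1630 J.
W_total = 959.9 + 1630 = 2590 J.

W_total ≈ 2590 J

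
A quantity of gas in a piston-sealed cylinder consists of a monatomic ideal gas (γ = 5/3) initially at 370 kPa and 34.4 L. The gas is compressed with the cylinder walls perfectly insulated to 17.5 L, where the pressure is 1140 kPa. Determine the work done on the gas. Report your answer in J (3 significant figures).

W ≈ 10800 J

Adiabatic: W = (P₁V₁ − P₂V₂)/(γ − 1) with γ = 5/3.
P₁V₁ = 12728 J, P₂V₂ = 19950 J.
W = (12728 − 19950) / 0.6667 = -10833 J.
Work on gas = −W_by = 10833 J.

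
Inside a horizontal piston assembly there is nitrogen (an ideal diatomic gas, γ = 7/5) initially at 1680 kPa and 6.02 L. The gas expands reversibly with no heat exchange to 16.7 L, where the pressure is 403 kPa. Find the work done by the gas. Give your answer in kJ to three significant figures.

Adiabatic: W = (P₁V₁ − P₂V₂)/(γ − 1) with γ = 7/5.
P₁V₁ = 10114 J, P₂V₂ = 6730 J.
W = (10114 − 6730) / 0.4 = 8459 J.

W ≈ 8.46 kJ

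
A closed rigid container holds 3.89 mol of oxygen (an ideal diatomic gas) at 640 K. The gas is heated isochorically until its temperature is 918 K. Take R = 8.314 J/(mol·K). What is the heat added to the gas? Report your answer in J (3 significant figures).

Constant volume ⇒ W = 0, so Q = ΔU = nCᵥΔT with Cᵥ = 5R/2 = 20.79 J/(mol·K).
ΔU = (3.89)(20.79)(918 − 640) = 22477 J.

Q ≈ 22500 J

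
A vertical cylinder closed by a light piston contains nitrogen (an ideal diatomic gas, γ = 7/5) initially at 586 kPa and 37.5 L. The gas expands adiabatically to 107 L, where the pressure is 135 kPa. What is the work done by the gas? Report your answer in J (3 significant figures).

W ≈ 18800 J

Adiabatic: W = (P₁V₁ − P₂V₂)/(γ − 1) with γ = 7/5.
P₁V₁ = 21975 J, P₂V₂ = 14445 J.
W = (21975 − 14445) / 0.4 = 18825 J.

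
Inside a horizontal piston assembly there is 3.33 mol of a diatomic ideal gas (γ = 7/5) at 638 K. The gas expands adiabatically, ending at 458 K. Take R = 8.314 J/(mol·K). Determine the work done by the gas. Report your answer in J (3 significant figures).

Adiabatic ⇒ Q = 0, so W_by = −ΔU = nCᵥ(T₁ − T₂).
Cᵥ = 5R/2 = 20.79 J/(mol·K).
W = (3.33)(20.79)(638 − 458) = 12459 J.

W ≈ 12500 J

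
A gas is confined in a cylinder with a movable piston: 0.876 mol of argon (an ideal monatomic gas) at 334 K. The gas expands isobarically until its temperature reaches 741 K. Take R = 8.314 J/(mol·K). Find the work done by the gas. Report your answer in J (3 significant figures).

Isobaric: W = P ΔV = nR ΔT.
W = (0.876)(8.314)(741 − 334) = 2964 J.

W ≈ 2960 J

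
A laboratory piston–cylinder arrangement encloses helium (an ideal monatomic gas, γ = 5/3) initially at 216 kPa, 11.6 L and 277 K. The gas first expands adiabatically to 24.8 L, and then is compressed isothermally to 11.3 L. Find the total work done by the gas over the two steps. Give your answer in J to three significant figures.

Step 1 (adiabatic): W = (P₁V₁ − P₂V₂)/(γ−1) = (2506 − 1510)/0.667 = 1494 J.
After step 1: P = 60.88 kPa, V = 24.8 L, T = 166.9 K.
Step 2 (isothermal): W = P₁V₁ ln(V₂/V₁) = (1510) ln(11.3/24.8) = -1187 J.
W_total = 1494 − 1187 = 307 J.

W_total ≈ 307 J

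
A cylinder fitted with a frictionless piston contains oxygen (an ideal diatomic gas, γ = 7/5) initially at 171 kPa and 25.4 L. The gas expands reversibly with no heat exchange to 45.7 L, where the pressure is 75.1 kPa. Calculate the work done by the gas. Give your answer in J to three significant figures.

W ≈ 2280 J

Adiabatic: W = (P₁V₁ − P₂V₂)/(γ − 1) with γ = 7/5.
P₁V₁ = 4343 J, P₂V₂ = 3432 J.
W = (4343 − 3432) / 0.4 = 2278 J.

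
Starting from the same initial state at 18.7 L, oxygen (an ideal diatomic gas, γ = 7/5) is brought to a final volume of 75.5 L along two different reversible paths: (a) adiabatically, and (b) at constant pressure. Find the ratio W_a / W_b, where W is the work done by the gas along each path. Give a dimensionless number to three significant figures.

Path (a) adiabatic: W = P₁V₁(1 − (V₁/V₂)^(γ−1))/(γ−1) → W_a/(P₁V₁) = 1.069.
Path (b) isobaric: W = P₁(V₂ − V₁) → W_b/(P₁V₁) = 3.037.
W_a / W_b = 1.069 / 3.037 = 0.3521.

W_a / W_b ≈ 0.352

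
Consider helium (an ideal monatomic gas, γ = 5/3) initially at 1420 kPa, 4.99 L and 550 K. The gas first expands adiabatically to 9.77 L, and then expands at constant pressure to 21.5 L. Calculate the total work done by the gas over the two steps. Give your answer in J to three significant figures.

W_total ≈ 9270 J

Step 1 (adiabatic): W = (P₁V₁ − P₂V₂)/(γ−1) = (7086 − 4528)/0.667 = 3837 J.
After step 1: P = 463.4 kPa, V = 9.77 L, T = 351.4 K.
Step 2 (isobaric): W = PΔV = (463.4 kPa)(21.5 − 9.77 L) = 5436 J.
W_total = 3837 + 5436 = 9273 J.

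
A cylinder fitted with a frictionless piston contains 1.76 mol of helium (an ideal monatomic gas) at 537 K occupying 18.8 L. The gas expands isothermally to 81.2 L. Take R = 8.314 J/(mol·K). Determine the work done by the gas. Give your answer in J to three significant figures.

W ≈ 11500 J

Isothermal: W = nRT ln(V₂/V₁).
W = (1.76)(8.314)(537) × ln(81.2/18.8)
  = 7858 × 1.463
W_by_gas = 11496 J.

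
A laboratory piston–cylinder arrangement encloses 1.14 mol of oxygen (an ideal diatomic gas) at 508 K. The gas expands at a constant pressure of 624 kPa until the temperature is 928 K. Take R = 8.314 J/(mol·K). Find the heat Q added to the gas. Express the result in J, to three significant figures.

Q ≈ 13900 J

Isobaric: W = nRΔT = (1.14)(8.314)(420) = 3981 J.
ΔU = nCᵥΔT with Cᵥ = 5R/2: ΔU = (1.14)(20.79)(420) = 9952 J.
Q = ΔU + W = 9952 + 3981 = 13933 J.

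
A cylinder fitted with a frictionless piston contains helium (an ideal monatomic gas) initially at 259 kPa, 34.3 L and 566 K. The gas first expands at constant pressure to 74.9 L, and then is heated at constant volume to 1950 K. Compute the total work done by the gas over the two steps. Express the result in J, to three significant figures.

W_total ≈ 10500 J

Step 1 (isobaric): W = PΔV = (259 kPa)(74.9 − 34.3 L) = 10515 J.
Step 2 (isochoric): W = 0 (constant volume).
W_total = 10515 + 0 = 10515 J.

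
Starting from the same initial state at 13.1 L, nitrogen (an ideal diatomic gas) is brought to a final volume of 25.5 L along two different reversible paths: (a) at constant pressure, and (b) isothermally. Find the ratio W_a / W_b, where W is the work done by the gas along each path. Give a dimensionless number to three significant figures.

W_a / W_b ≈ 1.42

Path (a) isobaric: W = P₁(V₂ − V₁) → W_a/(P₁V₁) = 0.9466.
Path (b) isothermal: W = P₁V₁ ln(V₂/V₁) → W_b/(P₁V₁) = 0.6661.
W_a / W_b = 0.9466 / 0.6661 = 1.421.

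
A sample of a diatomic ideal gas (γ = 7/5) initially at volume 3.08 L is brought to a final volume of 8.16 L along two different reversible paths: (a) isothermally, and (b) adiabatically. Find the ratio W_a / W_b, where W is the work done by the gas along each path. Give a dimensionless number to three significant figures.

W_a / W_b ≈ 1.21

Path (a) isothermal: W = P₁V₁ ln(V₂/V₁) → W_a/(P₁V₁) = 0.9743.
Path (b) adiabatic: W = P₁V₁(1 − (V₁/V₂)^(γ−1))/(γ−1) → W_b/(P₁V₁) = 0.8069.
W_a / W_b = 0.9743 / 0.8069 = 1.207.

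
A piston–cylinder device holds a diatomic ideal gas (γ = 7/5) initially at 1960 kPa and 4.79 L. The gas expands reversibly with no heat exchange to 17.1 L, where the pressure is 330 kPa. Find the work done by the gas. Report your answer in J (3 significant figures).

Adiabatic: W = (P₁V₁ − P₂V₂)/(γ − 1) with γ = 7/5.
P₁V₁ = 9388 J, P₂V₂ = 5643 J.
W = (9388 − 5643) / 0.4 = 9363 J.

W ≈ 9360 J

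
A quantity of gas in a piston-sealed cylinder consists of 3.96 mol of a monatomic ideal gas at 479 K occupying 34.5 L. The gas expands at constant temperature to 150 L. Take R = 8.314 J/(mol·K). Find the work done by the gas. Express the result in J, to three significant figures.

Isothermal: W = nRT ln(V₂/V₁).
W = (3.96)(8.314)(479) × ln(150/34.5)
  = 15770 × 1.47
W_by_gas = 23177 J.

W ≈ 23200 J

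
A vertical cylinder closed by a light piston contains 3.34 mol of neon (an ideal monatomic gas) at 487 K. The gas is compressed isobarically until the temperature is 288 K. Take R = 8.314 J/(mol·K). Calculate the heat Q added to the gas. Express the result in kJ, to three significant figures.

Q ≈ -13.8 kJ

Isobaric: W = nRΔT = (3.34)(8.314)(-199) = -5526 J.
ΔU = nCᵥΔT with Cᵥ = 3R/2: ΔU = (3.34)(12.47)(-199) = -8289 J.
Q = ΔU + W = -8289 − 5526 = -13815 J.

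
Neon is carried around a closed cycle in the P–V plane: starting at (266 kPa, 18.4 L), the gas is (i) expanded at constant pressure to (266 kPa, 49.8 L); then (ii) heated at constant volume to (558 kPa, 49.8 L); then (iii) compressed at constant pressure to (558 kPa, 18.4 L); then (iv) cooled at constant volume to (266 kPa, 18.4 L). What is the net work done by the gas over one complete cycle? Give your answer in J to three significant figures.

W_net ≈ -9170 J

Constant-volume legs do no work.
W(i) = (266)(49.8 − 18.4) = 8352 J; W(iii) = (558)(18.4 − 49.8) = -17521 J.
W_net = 8352 − 17521 = -9169 J (the counter-clockwise enclosed area).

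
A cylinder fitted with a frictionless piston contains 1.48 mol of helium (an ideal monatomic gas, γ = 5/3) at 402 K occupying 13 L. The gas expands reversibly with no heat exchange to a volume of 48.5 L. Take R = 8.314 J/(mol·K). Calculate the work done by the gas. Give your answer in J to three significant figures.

W ≈ 4340 J

Adiabatic: TV^(γ−1) = const with γ = 5/3.
T₂ = T₁ (V₁/V₂)^(γ−1) = 402 × (13/48.5)^0.667 = 402 × 0.4157 = 167.1 K.
W_by = nCᵥ(T₁ − T₂) = (1.48)(12.47)(402 − 167.1) = 4335 J.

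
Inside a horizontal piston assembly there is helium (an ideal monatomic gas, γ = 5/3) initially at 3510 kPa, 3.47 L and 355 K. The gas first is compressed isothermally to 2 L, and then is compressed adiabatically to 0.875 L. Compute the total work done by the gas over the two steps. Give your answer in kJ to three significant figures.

Step 1 (isothermal): W = P₁V₁ ln(V₂/V₁) = (12180) ln(2/3.47) = -6711 J.
After step 1: P = 6090 kPa, V = 2 L, T = 355 K.
Step 2 (adiabatic): W = (P₁V₁ − P₂V₂)/(γ−1) = (12180 − 21134)/0.667 = -13432 J.
W_total = -6711 − 13432 = -20143 J.

W_total ≈ -20.1 kJ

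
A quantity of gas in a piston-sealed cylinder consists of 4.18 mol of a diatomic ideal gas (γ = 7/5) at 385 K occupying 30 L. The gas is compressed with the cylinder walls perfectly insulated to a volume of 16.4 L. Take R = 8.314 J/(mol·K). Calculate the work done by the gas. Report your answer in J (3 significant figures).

Adiabatic: TV^(γ−1) = const with γ = 7/5.
T₂ = T₁ (V₁/V₂)^(γ−1) = 385 × (30/16.4)^0.4 = 385 × 1.273 = 490.2 K.
W_by = nCᵥ(T₁ − T₂) = (4.18)(20.79)(385 − 490.2) = -9140 J.

W ≈ -9140 J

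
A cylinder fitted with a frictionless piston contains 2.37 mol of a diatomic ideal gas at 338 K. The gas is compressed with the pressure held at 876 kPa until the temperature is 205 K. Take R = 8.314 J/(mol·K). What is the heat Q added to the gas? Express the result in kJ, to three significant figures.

Isobaric: W = nRΔT = (2.37)(8.314)(-133) = -2621 J.
ΔU = nCᵥΔT with Cᵥ = 5R/2: ΔU = (2.37)(20.79)(-133) = -6552 J.
Q = ΔU + W = -6552 − 2621 = -9172 J.

Q ≈ -9.17 kJ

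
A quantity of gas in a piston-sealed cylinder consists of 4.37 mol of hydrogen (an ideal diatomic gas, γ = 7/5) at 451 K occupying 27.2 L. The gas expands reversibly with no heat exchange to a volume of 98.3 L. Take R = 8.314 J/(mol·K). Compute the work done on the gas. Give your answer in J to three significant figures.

W ≈ -16500 J

Adiabatic: TV^(γ−1) = const with γ = 7/5.
T₂ = T₁ (V₁/V₂)^(γ−1) = 451 × (27.2/98.3)^0.4 = 451 × 0.5981 = 269.8 K.
W_by = nCᵥ(T₁ − T₂) = (4.37)(20.79)(451 − 269.8) = 16462 J.
Work on gas = −W_by = -16462 J.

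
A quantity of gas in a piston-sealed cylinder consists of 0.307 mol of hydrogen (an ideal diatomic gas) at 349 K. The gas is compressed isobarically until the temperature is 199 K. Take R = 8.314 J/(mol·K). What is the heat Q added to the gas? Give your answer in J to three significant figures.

Isobaric: W = nRΔT = (0.307)(8.314)(-150) = -382.9 J.
ΔU = nCᵥΔT with Cᵥ = 5R/2: ΔU = (0.307)(20.79)(-150) = -957.1 J.
Q = ΔU + W = -957.1 − 382.9 = -1340 J.

Q ≈ -1340 J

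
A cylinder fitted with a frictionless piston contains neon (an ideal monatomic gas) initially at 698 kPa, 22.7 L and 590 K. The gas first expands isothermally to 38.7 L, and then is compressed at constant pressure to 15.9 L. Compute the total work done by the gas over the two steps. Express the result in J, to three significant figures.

W_total ≈ -882 J

Step 1 (isothermal): W = P₁V₁ ln(V₂/V₁) = (15845) ln(38.7/22.7) = 8453 J.
After step 1: P = 409.4 kPa, V = 38.7 L, T = 590 K.
Step 2 (isobaric): W = PΔV = (409.4 kPa)(15.9 − 38.7 L) = -9335 J.
W_total = 8453 − 9335 = -882.1 J.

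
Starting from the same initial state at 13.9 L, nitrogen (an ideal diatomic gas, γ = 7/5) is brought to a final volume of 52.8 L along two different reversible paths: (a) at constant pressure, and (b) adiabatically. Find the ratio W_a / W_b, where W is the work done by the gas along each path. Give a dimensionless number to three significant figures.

Path (a) isobaric: W = P₁(V₂ − V₁) → W_a/(P₁V₁) = 2.799.
Path (b) adiabatic: W = P₁V₁(1 − (V₁/V₂)^(γ−1))/(γ−1) → W_b/(P₁V₁) = 1.034.
W_a / W_b = 2.799 / 1.034 = 2.706.

W_a / W_b ≈ 2.71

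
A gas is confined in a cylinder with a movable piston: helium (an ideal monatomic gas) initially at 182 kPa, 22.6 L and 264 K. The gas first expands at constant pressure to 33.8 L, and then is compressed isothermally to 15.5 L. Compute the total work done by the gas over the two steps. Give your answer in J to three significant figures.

Step 1 (isobaric): W = PΔV = (182 kPa)(33.8 − 22.6 L) = 2038 J.
After step 1: P = 182 kPa, V = 33.8 L, T = 394.8 K.
Step 2 (isothermal): W = P₁V₁ ln(V₂/V₁) = (6152) ln(15.5/33.8) = -4796 J.
W_total = 2038 − 4796 = -2758 J.

W_total ≈ -2760 J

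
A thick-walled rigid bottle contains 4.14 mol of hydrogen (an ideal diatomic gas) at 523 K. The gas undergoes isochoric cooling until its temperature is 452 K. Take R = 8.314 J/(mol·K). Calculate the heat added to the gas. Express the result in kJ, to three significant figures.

Q ≈ -6.11 kJ

Constant volume ⇒ W = 0, so Q = ΔU = nCᵥΔT with Cᵥ = 5R/2 = 20.79 J/(mol·K).
ΔU = (4.14)(20.79)(452 − 523) = -6110 J.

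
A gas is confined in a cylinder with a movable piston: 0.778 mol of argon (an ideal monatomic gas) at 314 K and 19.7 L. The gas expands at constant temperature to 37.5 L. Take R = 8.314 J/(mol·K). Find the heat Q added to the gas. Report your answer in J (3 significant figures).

Q ≈ 1310 J

Isothermal ⇒ ΔU = 0, so Q = W = nRT ln(V₂/V₁).
Q = (0.778)(8.314)(314) ln(37.5/19.7) = 2031 × 0.6437 = 1307 J.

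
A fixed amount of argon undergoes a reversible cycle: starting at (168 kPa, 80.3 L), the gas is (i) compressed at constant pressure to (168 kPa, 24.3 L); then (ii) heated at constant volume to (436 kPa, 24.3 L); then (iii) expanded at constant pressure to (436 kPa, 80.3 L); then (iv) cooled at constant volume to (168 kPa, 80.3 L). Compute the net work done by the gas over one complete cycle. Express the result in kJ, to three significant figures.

Constant-volume legs do no work.
W(i) = (168)(24.3 − 80.3) = -9408 J; W(iii) = (436)(80.3 − 24.3) = 24416 J.
W_net = -9408 + 24416 = 15008 J (the clockwise enclosed area).

W_net ≈ 15.0 kJ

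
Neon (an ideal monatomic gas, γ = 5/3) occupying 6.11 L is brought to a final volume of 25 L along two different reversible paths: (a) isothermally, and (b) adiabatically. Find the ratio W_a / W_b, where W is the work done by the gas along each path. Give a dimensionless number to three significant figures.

Path (a) isothermal: W = P₁V₁ ln(V₂/V₁) → W_a/(P₁V₁) = 1.409.
Path (b) adiabatic: W = P₁V₁(1 − (V₁/V₂)^(γ−1))/(γ−1) → W_b/(P₁V₁) = 0.9136.
W_a / W_b = 1.409 / 0.9136 = 1.542.

W_a / W_b ≈ 1.54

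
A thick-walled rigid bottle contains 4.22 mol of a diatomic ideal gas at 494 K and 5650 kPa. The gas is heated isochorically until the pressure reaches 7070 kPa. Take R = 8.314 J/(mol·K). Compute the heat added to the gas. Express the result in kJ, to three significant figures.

Constant volume ⇒ W = 0, so Q = ΔU = nCᵥΔT with Cᵥ = 5R/2 = 20.79 J/(mol·K).
At constant V, T₂/T₁ = P₂/P₁ ⇒ ΔT = T₁(P₂/P₁ − 1) = 494·(7070/5650 − 1) = 124.2 K.
ΔU = (4.22)(20.79)(124.2) = 10890 J.

Q ≈ 10.9 kJ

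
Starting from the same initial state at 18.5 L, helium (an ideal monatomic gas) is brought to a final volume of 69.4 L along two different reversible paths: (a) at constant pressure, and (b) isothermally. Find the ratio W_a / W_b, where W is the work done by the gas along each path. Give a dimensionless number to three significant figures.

W_a / W_b ≈ 2.08

Path (a) isobaric: W = P₁(V₂ − V₁) → W_a/(P₁V₁) = 2.751.
Path (b) isothermal: W = P₁V₁ ln(V₂/V₁) → W_b/(P₁V₁) = 1.322.
W_a / W_b = 2.751 / 1.322 = 2.081.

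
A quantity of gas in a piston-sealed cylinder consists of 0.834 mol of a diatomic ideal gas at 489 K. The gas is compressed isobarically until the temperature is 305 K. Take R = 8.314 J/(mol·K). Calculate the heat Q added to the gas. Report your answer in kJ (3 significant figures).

Isobaric: W = nRΔT = (0.834)(8.314)(-184) = -1276 J.
ΔU = nCᵥΔT with Cᵥ = 5R/2: ΔU = (0.834)(20.79)(-184) = -3190 J.
Q = ΔU + W = -3190 − 1276 = -4465 J.

Q ≈ -4.47 kJ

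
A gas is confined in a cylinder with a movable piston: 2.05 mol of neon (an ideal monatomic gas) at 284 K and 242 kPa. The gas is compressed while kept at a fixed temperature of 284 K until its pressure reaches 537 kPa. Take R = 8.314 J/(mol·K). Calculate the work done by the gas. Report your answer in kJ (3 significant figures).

W ≈ -3.86 kJ

Isothermal process: W = nRT ln(V₂/V₁) = nRT ln(P₁/P₂).
W = (2.05)(8.314)(284) × ln(242/537)
  = 4840 × ln(0.4507) = 4840 × -0.7971
W_by_gas = -3858 J.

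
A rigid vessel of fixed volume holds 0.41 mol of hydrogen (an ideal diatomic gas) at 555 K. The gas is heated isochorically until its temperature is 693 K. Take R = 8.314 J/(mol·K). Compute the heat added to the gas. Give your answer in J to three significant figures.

Q ≈ 1180 J

Constant volume ⇒ W = 0, so Q = ΔU = nCᵥΔT with Cᵥ = 5R/2 = 20.79 J/(mol·K).
ΔU = (0.41)(20.79)(693 − 555) = 1176 J.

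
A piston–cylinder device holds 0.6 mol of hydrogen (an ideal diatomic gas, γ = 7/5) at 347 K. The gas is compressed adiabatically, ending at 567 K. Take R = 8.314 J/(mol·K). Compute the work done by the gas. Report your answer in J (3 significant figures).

W ≈ -2740 J

Adiabatic ⇒ Q = 0, so W_by = −ΔU = nCᵥ(T₁ − T₂).
Cᵥ = 5R/2 = 20.79 J/(mol·K).
W = (0.6)(20.79)(347 − 567) = -2744 J.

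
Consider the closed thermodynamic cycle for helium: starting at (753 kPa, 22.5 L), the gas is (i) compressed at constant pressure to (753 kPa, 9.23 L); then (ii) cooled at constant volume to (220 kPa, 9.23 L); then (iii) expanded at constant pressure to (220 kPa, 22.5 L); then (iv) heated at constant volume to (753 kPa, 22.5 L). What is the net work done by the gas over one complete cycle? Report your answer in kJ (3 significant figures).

Constant-volume legs do no work.
W(i) = (753)(9.23 − 22.5) = -9992 J; W(iii) = (220)(22.5 − 9.23) = 2919 J.
W_net = -9992 + 2919 = -7073 J (the counter-clockwise enclosed area).

W_net ≈ -7.07 kJ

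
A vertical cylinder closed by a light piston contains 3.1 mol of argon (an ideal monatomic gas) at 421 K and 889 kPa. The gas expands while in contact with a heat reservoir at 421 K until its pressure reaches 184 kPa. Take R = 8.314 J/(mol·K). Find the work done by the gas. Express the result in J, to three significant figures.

Isothermal process: W = nRT ln(V₂/V₁) = nRT ln(P₁/P₂).
W = (3.1)(8.314)(421) × ln(889/184)
  = 10851 × ln(4.832) = 10851 × 1.575
W_by_gas = 17091 J.

W ≈ 17100 J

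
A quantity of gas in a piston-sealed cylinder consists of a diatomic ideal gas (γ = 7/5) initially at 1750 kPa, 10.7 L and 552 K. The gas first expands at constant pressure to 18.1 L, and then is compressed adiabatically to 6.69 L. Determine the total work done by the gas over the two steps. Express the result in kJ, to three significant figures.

Step 1 (isobaric): W = PΔV = (1750 kPa)(18.1 − 10.7 L) = 12950 J.
After step 1: P = 1750 kPa, V = 18.1 L, T = 933.8 K.
Step 2 (adiabatic): W = (P₁V₁ − P₂V₂)/(γ−1) = (31675 − 47165)/0.4 = -38724 J.
W_total = 12950 − 38724 = -25774 J.

W_total ≈ -25.8 kJ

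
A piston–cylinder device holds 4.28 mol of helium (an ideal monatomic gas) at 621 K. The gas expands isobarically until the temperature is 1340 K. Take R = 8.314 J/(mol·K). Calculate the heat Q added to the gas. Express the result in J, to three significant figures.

Q ≈ 64000 J

Isobaric: W = nRΔT = (4.28)(8.314)(719) = 25585 J.
ΔU = nCᵥΔT with Cᵥ = 3R/2: ΔU = (4.28)(12.47)(719) = 38377 J.
Q = ΔU + W = 38377 + 25585 = 63962 J.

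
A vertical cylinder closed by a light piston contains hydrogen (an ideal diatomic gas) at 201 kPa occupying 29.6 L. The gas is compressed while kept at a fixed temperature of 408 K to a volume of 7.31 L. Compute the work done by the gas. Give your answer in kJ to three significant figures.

Isothermal: W = nRT ln(V₂/V₁) = P₁V₁ ln(V₂/V₁).
P₁V₁ = (201 kPa)(29.6 L) = 5950 J.
W = 5950 × ln(7.31/29.6) = 5950 × -1.399
W_by_gas = -8321 J.

W ≈ -8.32 kJ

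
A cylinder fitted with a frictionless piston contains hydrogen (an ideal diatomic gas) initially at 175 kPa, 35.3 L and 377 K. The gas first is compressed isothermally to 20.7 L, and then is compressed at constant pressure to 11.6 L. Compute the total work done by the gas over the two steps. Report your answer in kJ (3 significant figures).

Step 1 (isothermal): W = P₁V₁ ln(V₂/V₁) = (6177) ln(20.7/35.3) = -3297 J.
After step 1: P = 298.4 kPa, V = 20.7 L, T = 377 K.
Step 2 (isobaric): W = PΔV = (298.4 kPa)(11.6 − 20.7 L) = -2716 J.
W_total = -3297 − 2716 = -6013 J.

W_total ≈ -6.01 kJ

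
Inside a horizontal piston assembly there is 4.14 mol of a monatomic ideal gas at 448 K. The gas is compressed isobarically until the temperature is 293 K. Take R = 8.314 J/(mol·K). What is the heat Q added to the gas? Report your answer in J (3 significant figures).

Q ≈ -13300 J

Isobaric: W = nRΔT = (4.14)(8.314)(-155) = -5335 J.
ΔU = nCᵥΔT with Cᵥ = 3R/2: ΔU = (4.14)(12.47)(-155) = -8003 J.
Q = ΔU + W = -8003 − 5335 = -13338 J.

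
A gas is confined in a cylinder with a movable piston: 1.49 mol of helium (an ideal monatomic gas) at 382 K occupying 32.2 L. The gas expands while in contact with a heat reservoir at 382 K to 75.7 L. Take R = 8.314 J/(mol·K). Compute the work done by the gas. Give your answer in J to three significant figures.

Isothermal: W = nRT ln(V₂/V₁).
W = (1.49)(8.314)(382) × ln(75.7/32.2)
  = 4732 × 0.8548
W_by_gas = 4045 J.

W ≈ 4050 J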